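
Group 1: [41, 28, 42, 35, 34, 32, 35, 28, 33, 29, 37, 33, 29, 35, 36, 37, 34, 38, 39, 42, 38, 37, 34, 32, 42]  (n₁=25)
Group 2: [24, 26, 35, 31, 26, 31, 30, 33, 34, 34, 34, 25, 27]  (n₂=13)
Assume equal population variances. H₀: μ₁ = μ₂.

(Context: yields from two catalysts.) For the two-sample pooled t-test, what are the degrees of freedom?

df = n₁ + n₂ − 2 = 25 + 13 − 2 = 36

degrees of freedom = 36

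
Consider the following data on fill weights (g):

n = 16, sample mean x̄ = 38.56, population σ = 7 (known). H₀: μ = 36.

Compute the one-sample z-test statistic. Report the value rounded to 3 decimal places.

test statistic = 1.463

SE = σ/√n = 7/√16 = 1.7500
z = (x̄−μ₀)/SE = (38.56−36)/1.7500 = 1.4629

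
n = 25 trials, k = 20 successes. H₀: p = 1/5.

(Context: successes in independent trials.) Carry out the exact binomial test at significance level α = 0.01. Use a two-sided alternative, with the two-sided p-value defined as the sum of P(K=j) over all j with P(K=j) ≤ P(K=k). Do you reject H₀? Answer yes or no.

Exact binomial: n=25, k=20, p₀=1/5=0.2000
P(X=j) = C(n,j)·p₀^j·(1−p₀)^(n−j); p = Σ P(X=j) over j with P(X=j) ≤ P(X=20)
p-value (two-sided) = 0.00000
At α=0.01: p < α → reject H₀

reject H₀: yes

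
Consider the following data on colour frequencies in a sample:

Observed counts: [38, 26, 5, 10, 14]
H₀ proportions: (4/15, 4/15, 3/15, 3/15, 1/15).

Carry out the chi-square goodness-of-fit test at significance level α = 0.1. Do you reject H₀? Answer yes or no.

n = 93; E_i = n·p_i = [24.80, 24.80, 18.60, 18.60, 6.20]
χ² = (38−24.80)²/24.80 + (26−24.80)²/24.80 + (5−18.60)²/18.60 + (10−18.60)²/18.60 + (14−6.20)²/6.20 = 30.8172
df = 4
p-value (upper-tail) = 0.00000
At α=0.1: p < α → reject H₀

reject H₀: yes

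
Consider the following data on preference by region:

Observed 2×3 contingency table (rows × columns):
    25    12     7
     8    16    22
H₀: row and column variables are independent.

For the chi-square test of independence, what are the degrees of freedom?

degrees of freedom = 2

df = (r−1)(c−1) = (2−1)·(3−1) = 2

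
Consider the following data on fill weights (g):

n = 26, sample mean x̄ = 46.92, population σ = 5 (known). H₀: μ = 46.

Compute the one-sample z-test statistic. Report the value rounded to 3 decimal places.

test statistic = 0.938

SE = σ/√n = 5/√26 = 0.9806
z = (x̄−μ₀)/SE = (46.92−46)/0.9806 = 0.9382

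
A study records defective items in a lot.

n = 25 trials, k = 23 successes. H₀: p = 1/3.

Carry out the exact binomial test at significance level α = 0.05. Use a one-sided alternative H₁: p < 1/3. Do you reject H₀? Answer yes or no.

reject H₀: no

Exact binomial: n=25, k=23, p₀=1/3=0.3333
P(X≤23) from Σ C(n,i)·p₀^i·(1−p₀)^(n−i)
p-value (one-sided, H₁ less) = 1.00000
At α=0.05: p ≥ α → fail to reject H₀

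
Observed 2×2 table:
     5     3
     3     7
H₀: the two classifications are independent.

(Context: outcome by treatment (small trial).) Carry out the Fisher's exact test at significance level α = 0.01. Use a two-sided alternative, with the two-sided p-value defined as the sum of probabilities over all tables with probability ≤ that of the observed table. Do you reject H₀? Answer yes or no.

reject H₀: no

Margins: r₁=8, r₂=10, c₁=8, c₂=10, n=18
p_obs = C(8,5)·C(10,3)/C(18,8); sum pmf over tables with pmf ≤ p_obs
p-value (two-sided) = 0.34156
At α=0.01: p ≥ α → fail to reject H₀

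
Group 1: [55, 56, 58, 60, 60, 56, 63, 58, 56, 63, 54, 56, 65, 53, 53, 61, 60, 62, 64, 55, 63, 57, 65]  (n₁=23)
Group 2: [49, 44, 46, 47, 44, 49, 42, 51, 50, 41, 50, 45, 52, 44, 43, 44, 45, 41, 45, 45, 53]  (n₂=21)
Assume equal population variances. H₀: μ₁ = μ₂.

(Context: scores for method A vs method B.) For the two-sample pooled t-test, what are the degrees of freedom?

df = n₁ + n₂ − 2 = 23 + 21 − 2 = 42

degrees of freedom = 42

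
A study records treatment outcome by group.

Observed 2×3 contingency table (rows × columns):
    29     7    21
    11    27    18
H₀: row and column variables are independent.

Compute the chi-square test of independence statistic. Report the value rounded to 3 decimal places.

test statistic = 20.088

Row totals [57, 56], col totals [40, 34, 39], n=113
χ² = (29−20.18)²/20.18 + (7−17.15)²/17.15 + (21−19.67)²/19.67 + (11−19.82)²/19.82 + (27−16.85)²/16.85 + (18−19.33)²/19.33 = 20.0882
df = 2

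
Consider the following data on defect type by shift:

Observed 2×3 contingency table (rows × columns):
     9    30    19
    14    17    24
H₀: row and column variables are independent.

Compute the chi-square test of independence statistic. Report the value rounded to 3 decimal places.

test statistic = 5.188

Row totals [58, 55], col totals [23, 47, 43], n=113
χ² = (9−11.81)²/11.81 + (30−24.12)²/24.12 + (19−22.07)²/22.07 + (14−11.19)²/11.19 + (17−22.88)²/22.88 + (24−20.93)²/20.93 = 5.1881
df = 2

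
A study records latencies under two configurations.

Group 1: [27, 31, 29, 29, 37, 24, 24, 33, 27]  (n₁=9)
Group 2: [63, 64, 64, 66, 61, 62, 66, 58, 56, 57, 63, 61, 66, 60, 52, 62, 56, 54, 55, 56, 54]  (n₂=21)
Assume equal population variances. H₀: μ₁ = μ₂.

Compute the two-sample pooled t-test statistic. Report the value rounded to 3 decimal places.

test statistic = -17.754

x̄₁=29.000, s₁=4.213, n₁=9
x̄₂=59.810, s₂=4.412, n₂=21
s_p² = [8·4.213² + 20·4.412²]/28 = 18.9728
SE = √(s_p²·(1/9+1/21)) = 1.7354
t = (29.000−59.810)/1.7354 = -17.7537
df = 28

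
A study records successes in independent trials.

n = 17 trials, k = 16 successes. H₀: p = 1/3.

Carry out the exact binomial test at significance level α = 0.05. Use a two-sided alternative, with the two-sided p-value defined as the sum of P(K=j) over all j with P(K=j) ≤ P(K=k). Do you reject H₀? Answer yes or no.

reject H₀: yes

Exact binomial: n=17, k=16, p₀=1/3=0.3333
P(X=j) = C(n,j)·p₀^j·(1−p₀)^(n−j); p = Σ P(X=j) over j with P(X=j) ≤ P(X=16)
p-value (two-sided) = 0.00000
At α=0.05: p < α → reject H₀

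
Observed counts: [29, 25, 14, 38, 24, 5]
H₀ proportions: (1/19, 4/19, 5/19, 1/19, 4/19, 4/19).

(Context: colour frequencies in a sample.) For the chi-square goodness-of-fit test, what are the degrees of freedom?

degrees of freedom = 5

df = k − 1 = 6 − 1 = 5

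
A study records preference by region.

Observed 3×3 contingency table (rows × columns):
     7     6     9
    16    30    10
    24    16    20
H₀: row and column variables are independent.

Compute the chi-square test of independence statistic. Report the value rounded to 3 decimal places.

Row totals [22, 56, 60], col totals [47, 52, 39], n=138
χ² = (7−7.49)²/7.49 + (6−8.29)²/8.29 + (9−6.22)²/6.22 + (16−19.07)²/19.07 + (30−21.10)²/21.10 + (10−15.83)²/15.83 + (24−20.43)²/20.43 + (16−22.61)²/22.61 + (20−16.96)²/16.96 = 11.4026
df = 4

test statistic = 11.403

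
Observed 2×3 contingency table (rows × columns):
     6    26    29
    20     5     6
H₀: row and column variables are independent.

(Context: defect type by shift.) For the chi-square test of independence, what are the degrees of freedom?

degrees of freedom = 2

df = (r−1)(c−1) = (2−1)·(3−1) = 2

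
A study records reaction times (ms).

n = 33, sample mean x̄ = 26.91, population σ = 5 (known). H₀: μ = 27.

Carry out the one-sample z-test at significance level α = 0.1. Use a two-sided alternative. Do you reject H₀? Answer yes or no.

SE = σ/√n = 5/√33 = 0.8704
z = (x̄−μ₀)/SE = (26.91−27)/0.8704 = -0.1034
p-value (two-sided) = 0.91764
At α=0.1: p ≥ α → fail to reject H₀

reject H₀: no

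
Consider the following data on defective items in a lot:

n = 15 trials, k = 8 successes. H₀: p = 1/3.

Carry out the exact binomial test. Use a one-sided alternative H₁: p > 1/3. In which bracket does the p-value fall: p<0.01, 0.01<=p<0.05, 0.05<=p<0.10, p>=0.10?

Exact binomial: n=15, k=8, p₀=1/3=0.3333
P(X≥8) from Σ C(n,i)·p₀^i·(1−p₀)^(n−i)
p-value (one-sided, H₁ greater) = 0.08823
→ bracket: 0.05<=p<0.10

p-value bracket: 0.05<=p<0.10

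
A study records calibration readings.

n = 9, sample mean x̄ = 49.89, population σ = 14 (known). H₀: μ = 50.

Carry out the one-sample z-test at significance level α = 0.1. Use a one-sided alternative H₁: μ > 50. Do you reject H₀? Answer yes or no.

reject H₀: no

SE = σ/√n = 14/√9 = 4.6667
z = (x̄−μ₀)/SE = (49.89−50)/4.6667 = -0.0236
p-value (one-sided, H₁ greater) = 0.50940
At α=0.1: p ≥ α → fail to reject H₀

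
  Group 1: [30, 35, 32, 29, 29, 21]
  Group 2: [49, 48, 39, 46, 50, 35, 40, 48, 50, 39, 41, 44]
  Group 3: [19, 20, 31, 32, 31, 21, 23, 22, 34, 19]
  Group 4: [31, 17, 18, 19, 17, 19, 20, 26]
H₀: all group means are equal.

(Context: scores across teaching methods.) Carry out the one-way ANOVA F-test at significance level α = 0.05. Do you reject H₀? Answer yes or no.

reject H₀: yes

Group means [29.33, 44.08, 25.20, 20.88], grand mean 31.222
SSB = Σnᵢ(x̄ᵢ−x̄)² = 3225.497; SSW = ΣΣ(x−x̄ᵢ)² = 900.725
MSB = 3225.497/3 = 1075.1657; MSW = 900.725/32 = 28.1477
F = MSB/MSW = 38.1973
df = (3, 32)
p-value (upper-tail) = 0.00000
At α=0.05: p < α → reject H₀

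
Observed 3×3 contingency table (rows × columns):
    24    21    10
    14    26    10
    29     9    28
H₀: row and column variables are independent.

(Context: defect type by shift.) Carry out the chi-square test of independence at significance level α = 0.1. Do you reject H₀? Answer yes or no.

reject H₀: yes

Row totals [55, 50, 66], col totals [67, 56, 48], n=171
χ² = (24−21.55)²/21.55 + (21−18.01)²/18.01 + (10−15.44)²/15.44 + (14−19.59)²/19.59 + (26−16.37)²/16.37 + (10−14.04)²/14.04 + (29−25.86)²/25.86 + (9−21.61)²/21.61 + (28−18.53)²/18.53 = 23.6918
df = 4
p-value (upper-tail) = 0.00009
At α=0.1: p < α → reject H₀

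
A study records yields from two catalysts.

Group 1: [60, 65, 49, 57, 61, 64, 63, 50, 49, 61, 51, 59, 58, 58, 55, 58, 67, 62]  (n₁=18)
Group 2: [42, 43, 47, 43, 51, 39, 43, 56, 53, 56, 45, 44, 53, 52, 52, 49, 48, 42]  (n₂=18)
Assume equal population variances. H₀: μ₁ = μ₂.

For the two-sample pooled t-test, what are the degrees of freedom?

degrees of freedom = 34

df = n₁ + n₂ − 2 = 18 + 18 − 2 = 34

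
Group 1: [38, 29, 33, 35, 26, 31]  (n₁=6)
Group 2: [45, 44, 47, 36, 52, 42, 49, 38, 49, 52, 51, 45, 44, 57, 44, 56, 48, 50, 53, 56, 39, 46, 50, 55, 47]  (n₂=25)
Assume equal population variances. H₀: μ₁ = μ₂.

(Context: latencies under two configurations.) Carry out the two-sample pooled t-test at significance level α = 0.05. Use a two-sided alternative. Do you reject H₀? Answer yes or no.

x̄₁=32.000, s₁=4.290, n₁=6
x̄₂=47.800, s₂=5.649, n₂=25
s_p² = [5·4.290² + 24·5.649²]/29 = 29.5862
SE = √(s_p²·(1/6+1/25)) = 2.4727
t = (32.000−47.800)/2.4727 = -6.3897
df = 29
p-value (two-sided) = 0.00000
At α=0.05: p < α → reject H₀

reject H₀: yes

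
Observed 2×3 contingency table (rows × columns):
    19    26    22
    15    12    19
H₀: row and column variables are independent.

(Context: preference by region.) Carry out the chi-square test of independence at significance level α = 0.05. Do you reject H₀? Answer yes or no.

Row totals [67, 46], col totals [34, 38, 41], n=113
χ² = (19−20.16)²/20.16 + (26−22.53)²/22.53 + (22−24.31)²/24.31 + (15−13.84)²/13.84 + (12−15.47)²/15.47 + (19−16.69)²/16.69 = 2.0149
df = 2
p-value (upper-tail) = 0.36514
At α=0.05: p ≥ α → fail to reject H₀

reject H₀: no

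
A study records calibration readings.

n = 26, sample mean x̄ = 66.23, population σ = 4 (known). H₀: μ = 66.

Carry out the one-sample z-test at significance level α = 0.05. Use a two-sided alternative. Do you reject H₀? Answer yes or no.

SE = σ/√n = 4/√26 = 0.7845
z = (x̄−μ₀)/SE = (66.23−66)/0.7845 = 0.2932
p-value (two-sided) = 0.76937
At α=0.05: p ≥ α → fail to reject H₀

reject H₀: no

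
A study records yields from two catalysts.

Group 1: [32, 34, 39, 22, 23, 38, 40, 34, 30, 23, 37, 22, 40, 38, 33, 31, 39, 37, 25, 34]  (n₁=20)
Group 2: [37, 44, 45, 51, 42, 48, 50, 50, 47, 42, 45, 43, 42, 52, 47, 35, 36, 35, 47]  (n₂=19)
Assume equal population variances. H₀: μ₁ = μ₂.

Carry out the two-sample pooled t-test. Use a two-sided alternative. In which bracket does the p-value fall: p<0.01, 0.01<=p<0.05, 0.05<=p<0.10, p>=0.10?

p-value bracket: p<0.01

x̄₁=32.550, s₁=6.370, n₁=20
x̄₂=44.105, s₂=5.363, n₂=19
s_p² = [19·6.370² + 18·5.363²]/37 = 34.8308
SE = √(s_p²·(1/20+1/19)) = 1.8907
t = (32.550−44.105)/1.8907 = -6.1116
df = 37
p-value (two-sided) = 0.00000
→ bracket: p<0.01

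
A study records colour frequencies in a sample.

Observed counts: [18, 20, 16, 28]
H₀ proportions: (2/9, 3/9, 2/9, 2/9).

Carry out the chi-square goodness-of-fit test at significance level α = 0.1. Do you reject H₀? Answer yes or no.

reject H₀: yes

n = 82; E_i = n·p_i = [18.22, 27.33, 18.22, 18.22]
χ² = (18−18.22)²/18.22 + (20−27.33)²/27.33 + (16−18.22)²/18.22 + (28−18.22)²/18.22 = 7.4878
df = 3
p-value (upper-tail) = 0.05787
At α=0.1: p < α → reject H₀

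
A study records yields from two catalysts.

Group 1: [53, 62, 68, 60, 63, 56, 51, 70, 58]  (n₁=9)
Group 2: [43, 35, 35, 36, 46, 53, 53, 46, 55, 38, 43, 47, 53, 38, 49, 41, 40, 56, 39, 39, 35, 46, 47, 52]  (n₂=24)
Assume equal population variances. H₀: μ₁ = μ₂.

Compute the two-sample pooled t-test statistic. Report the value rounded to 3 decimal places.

x̄₁=60.111, s₁=6.392, n₁=9
x̄₂=44.375, s₂=6.851, n₂=24
s_p² = [8·6.392² + 23·6.851²]/31 = 45.3714
SE = √(s_p²·(1/9+1/24)) = 2.6328
t = (60.111−44.375)/2.6328 = 5.9769
df = 31

test statistic = 5.977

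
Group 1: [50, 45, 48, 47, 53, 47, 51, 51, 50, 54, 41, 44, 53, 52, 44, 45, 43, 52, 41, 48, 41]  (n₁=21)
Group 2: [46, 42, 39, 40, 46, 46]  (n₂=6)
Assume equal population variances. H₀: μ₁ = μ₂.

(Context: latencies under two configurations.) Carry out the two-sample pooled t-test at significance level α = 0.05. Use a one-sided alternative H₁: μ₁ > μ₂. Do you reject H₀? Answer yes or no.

reject H₀: yes

x̄₁=47.619, s₁=4.272, n₁=21
x̄₂=43.167, s₂=3.251, n₂=6
s_p² = [20·4.272² + 5·3.251²]/25 = 16.7114
SE = √(s_p²·(1/21+1/6)) = 1.8924
t = (47.619−43.167)/1.8924 = 2.3528
df = 25
p-value (one-sided, H₁ greater) = 0.01340
At α=0.05: p < α → reject H₀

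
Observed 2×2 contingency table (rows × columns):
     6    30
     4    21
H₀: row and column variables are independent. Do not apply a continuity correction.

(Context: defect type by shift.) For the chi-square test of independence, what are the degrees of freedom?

degrees of freedom = 1

df = (r−1)(c−1) = (2−1)·(2−1) = 1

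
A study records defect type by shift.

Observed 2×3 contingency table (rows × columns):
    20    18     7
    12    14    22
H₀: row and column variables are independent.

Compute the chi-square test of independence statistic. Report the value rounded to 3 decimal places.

test statistic = 10.172

Row totals [45, 48], col totals [32, 32, 29], n=93
χ² = (20−15.48)²/15.48 + (18−15.48)²/15.48 + (7−14.03)²/14.03 + (12−16.52)²/16.52 + (14−16.52)²/16.52 + (22−14.97)²/14.97 = 10.1724
df = 2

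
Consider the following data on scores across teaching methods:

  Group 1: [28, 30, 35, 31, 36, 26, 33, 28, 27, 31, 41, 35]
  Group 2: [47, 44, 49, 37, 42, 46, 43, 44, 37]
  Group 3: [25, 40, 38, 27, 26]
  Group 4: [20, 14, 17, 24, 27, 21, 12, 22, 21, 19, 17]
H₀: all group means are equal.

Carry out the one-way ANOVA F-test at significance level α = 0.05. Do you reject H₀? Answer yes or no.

Group means [31.75, 43.22, 31.20, 19.45], grand mean 30.811
SSB = Σnᵢ(x̄ᵢ−x̄)² = 2816.343; SSW = ΣΣ(x−x̄ᵢ)² = 743.333
MSB = 2816.343/3 = 938.7809; MSW = 743.333/33 = 22.5252
F = MSB/MSW = 41.6769
df = (3, 33)
p-value (upper-tail) = 0.00000
At α=0.05: p < α → reject H₀

reject H₀: yes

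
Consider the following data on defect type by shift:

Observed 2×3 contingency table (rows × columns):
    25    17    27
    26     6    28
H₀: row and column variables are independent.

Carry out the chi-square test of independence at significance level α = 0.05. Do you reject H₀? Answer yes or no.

reject H₀: no

Row totals [69, 60], col totals [51, 23, 55], n=129
χ² = (25−27.28)²/27.28 + (17−12.30)²/12.30 + (27−29.42)²/29.42 + (26−23.72)²/23.72 + (6−10.70)²/10.70 + (28−25.58)²/25.58 = 4.6936
df = 2
p-value (upper-tail) = 0.09567
At α=0.05: p ≥ α → fail to reject H₀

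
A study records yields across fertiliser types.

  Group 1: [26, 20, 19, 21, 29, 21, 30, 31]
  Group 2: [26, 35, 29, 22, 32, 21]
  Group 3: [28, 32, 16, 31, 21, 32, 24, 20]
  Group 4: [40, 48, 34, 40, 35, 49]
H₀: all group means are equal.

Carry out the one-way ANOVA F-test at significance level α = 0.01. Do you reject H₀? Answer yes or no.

reject H₀: yes

Group means [24.62, 27.50, 25.50, 41.00], grand mean 29.000
SSB = Σnᵢ(x̄ᵢ−x̄)² = 1128.625; SSW = ΣΣ(x−x̄ᵢ)² = 787.375
MSB = 1128.625/3 = 376.2083; MSW = 787.375/24 = 32.8073
F = MSB/MSW = 11.4672
df = (3, 24)
p-value (upper-tail) = 0.00007
At α=0.01: p < α → reject H₀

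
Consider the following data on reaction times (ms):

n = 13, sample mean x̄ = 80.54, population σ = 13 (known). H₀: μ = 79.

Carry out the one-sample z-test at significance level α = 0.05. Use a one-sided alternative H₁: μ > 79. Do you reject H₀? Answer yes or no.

reject H₀: no

SE = σ/√n = 13/√13 = 3.6056
z = (x̄−μ₀)/SE = (80.54−79)/3.6056 = 0.4271
p-value (one-sided, H₁ greater) = 0.33465
At α=0.05: p ≥ α → fail to reject H₀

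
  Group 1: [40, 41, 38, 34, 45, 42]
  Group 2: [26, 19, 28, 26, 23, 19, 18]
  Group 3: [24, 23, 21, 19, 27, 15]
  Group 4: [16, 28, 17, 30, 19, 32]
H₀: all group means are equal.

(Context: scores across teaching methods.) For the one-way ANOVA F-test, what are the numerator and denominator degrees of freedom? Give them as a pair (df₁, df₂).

degrees of freedom = [3, 21]

k = 4 groups, N = 25 total
df = (k−1, N−k) = (4−1, 25−4) = (3, 21)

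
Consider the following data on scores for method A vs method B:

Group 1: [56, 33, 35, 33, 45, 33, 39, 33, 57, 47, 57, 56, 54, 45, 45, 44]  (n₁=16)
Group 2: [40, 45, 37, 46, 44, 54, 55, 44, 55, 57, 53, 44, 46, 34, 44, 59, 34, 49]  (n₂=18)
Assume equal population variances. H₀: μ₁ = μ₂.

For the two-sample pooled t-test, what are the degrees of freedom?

degrees of freedom = 32

df = n₁ + n₂ − 2 = 16 + 18 − 2 = 32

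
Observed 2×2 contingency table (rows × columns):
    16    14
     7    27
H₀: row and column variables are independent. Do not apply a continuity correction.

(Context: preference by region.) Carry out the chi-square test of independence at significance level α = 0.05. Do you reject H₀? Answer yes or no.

reject H₀: yes

Row totals [30, 34], col totals [23, 41], n=64
χ² = (16−10.78)²/10.78 + (14−19.22)²/19.22 + (7−12.22)²/12.22 + (27−21.78)²/21.78 = 7.4227
df = 1
p-value (upper-tail) = 0.00644
At α=0.05: p < α → reject H₀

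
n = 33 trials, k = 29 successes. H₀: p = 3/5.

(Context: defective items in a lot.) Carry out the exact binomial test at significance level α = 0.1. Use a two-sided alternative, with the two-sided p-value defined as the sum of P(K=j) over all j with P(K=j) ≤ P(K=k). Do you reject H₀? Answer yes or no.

reject H₀: yes

Exact binomial: n=33, k=29, p₀=3/5=0.6000
P(X=j) = C(n,j)·p₀^j·(1−p₀)^(n−j); p = Σ P(X=j) over j with P(X=j) ≤ P(X=29)
p-value (two-sided) = 0.00062
At α=0.1: p < α → reject H₀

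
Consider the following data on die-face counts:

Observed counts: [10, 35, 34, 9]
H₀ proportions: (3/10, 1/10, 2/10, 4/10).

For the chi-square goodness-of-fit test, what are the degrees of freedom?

degrees of freedom = 3

df = k − 1 = 4 − 1 = 3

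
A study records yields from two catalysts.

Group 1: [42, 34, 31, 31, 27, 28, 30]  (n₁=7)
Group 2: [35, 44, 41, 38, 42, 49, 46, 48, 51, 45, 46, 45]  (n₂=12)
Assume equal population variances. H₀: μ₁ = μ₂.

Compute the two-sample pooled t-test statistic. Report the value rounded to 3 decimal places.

x̄₁=31.857, s₁=5.014, n₁=7
x̄₂=44.167, s₂=4.569, n₂=12
s_p² = [6·5.014² + 11·4.569²]/17 = 22.3838
SE = √(s_p²·(1/7+1/12)) = 2.2501
t = (31.857−44.167)/2.2501 = -5.4706
df = 17

test statistic = -5.471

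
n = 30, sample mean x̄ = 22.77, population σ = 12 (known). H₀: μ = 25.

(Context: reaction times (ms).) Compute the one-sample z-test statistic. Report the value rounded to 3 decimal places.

test statistic = -1.018

SE = σ/√n = 12/√30 = 2.1909
z = (x̄−μ₀)/SE = (22.77−25)/2.1909 = -1.0179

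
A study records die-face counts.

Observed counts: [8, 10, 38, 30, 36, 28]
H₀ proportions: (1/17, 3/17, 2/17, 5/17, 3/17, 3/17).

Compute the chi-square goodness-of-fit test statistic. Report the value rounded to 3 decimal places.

n = 150; E_i = n·p_i = [8.82, 26.47, 17.65, 44.12, 26.47, 26.47]
χ² = (8−8.82)²/8.82 + (10−26.47)²/26.47 + (38−17.65)²/17.65 + (30−44.12)²/44.12 + (36−26.47)²/26.47 + (28−26.47)²/26.47 = 41.8356
df = 5

test statistic = 41.836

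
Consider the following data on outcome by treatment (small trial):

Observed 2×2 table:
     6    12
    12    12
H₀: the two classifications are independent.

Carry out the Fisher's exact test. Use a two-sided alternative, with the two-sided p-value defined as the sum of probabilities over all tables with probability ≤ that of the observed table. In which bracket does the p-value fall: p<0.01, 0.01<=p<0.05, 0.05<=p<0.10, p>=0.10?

p-value bracket: p>=0.10

Margins: r₁=18, r₂=24, c₁=18, c₂=24, n=42
p_obs = C(18,6)·C(24,12)/C(42,18); sum pmf over tables with pmf ≤ p_obs
p-value (two-sided) = 0.35304
→ bracket: p>=0.10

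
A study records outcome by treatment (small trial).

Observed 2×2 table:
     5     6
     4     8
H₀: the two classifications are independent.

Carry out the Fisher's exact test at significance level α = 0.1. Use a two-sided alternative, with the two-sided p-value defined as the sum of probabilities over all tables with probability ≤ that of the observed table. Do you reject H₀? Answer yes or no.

Margins: r₁=11, r₂=12, c₁=9, c₂=14, n=23
p_obs = C(11,5)·C(12,4)/C(23,9); sum pmf over tables with pmf ≤ p_obs
p-value (two-sided) = 0.68017
At α=0.1: p ≥ α → fail to reject H₀

reject H₀: no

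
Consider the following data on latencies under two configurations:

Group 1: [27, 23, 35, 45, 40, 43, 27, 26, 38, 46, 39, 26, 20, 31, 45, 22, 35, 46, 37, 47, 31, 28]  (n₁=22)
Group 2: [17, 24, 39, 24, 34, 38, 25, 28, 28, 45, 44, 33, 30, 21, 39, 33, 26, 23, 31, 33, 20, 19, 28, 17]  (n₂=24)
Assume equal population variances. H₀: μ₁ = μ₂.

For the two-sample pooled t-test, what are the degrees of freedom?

degrees of freedom = 44

df = n₁ + n₂ − 2 = 22 + 24 − 2 = 44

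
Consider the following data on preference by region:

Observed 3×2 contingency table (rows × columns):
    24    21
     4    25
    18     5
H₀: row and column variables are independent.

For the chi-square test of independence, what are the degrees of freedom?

df = (r−1)(c−1) = (3−1)·(2−1) = 2

degrees of freedom = 2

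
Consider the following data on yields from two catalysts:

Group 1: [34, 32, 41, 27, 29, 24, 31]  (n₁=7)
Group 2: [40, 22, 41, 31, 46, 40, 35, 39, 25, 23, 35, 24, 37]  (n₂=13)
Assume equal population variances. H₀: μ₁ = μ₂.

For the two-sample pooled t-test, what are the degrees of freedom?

df = n₁ + n₂ − 2 = 7 + 13 − 2 = 18

degrees of freedom = 18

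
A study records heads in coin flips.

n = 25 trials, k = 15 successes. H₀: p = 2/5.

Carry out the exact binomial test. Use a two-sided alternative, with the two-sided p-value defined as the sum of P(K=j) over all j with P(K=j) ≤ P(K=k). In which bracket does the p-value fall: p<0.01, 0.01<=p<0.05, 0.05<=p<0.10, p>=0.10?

p-value bracket: 0.05<=p<0.10

Exact binomial: n=25, k=15, p₀=2/5=0.4000
P(X=j) = C(n,j)·p₀^j·(1−p₀)^(n−j); p = Σ P(X=j) over j with P(X=j) ≤ P(X=15)
p-value (two-sided) = 0.06375
→ bracket: 0.05<=p<0.10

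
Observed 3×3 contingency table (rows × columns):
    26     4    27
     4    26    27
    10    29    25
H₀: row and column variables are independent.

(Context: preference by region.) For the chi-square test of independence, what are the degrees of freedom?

degrees of freedom = 4

df = (r−1)(c−1) = (3−1)·(3−1) = 4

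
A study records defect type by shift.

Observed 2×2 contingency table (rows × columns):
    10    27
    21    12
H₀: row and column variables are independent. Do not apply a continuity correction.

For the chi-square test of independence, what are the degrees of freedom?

df = (r−1)(c−1) = (2−1)·(2−1) = 1

degrees of freedom = 1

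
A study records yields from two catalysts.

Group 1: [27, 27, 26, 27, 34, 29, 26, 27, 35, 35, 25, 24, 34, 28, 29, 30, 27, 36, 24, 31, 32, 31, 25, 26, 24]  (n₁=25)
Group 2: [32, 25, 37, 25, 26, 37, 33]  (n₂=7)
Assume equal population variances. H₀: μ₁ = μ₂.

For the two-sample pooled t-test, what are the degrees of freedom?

degrees of freedom = 30

df = n₁ + n₂ − 2 = 25 + 7 − 2 = 30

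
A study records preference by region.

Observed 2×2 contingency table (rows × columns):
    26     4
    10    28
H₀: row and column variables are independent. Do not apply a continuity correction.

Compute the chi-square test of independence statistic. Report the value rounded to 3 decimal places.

Row totals [30, 38], col totals [36, 32], n=68
χ² = (26−15.88)²/15.88 + (4−14.12)²/14.12 + (10−20.12)²/20.12 + (28−17.88)²/17.88 = 24.5092
df = 1

test statistic = 24.509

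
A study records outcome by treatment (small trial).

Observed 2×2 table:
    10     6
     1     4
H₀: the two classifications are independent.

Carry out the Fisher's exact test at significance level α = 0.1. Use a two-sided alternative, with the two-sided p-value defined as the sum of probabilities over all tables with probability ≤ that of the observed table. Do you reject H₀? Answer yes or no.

Margins: r₁=16, r₂=5, c₁=11, c₂=10, n=21
p_obs = C(16,10)·C(5,1)/C(21,11); sum pmf over tables with pmf ≤ p_obs
p-value (two-sided) = 0.14861
At α=0.1: p ≥ α → fail to reject H₀

reject H₀: no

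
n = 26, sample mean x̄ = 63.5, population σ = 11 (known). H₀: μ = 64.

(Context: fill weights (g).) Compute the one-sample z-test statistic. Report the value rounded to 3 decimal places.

SE = σ/√n = 11/√26 = 2.1573
z = (x̄−μ₀)/SE = (63.5−64)/2.1573 = -0.2318

test statistic = -0.232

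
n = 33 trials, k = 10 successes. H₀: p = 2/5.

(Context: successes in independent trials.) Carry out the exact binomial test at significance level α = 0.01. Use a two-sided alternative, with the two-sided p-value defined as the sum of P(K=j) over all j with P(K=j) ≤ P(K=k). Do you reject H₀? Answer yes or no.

reject H₀: no

Exact binomial: n=33, k=10, p₀=2/5=0.4000
P(X=j) = C(n,j)·p₀^j·(1−p₀)^(n−j); p = Σ P(X=j) over j with P(X=j) ≤ P(X=10)
p-value (two-sided) = 0.29007
At α=0.01: p ≥ α → fail to reject H₀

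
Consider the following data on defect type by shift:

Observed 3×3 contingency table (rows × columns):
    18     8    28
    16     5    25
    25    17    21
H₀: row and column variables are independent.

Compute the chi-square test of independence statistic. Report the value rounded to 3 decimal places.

test statistic = 8.003

Row totals [54, 46, 63], col totals [59, 30, 74], n=163
χ² = (18−19.55)²/19.55 + (8−9.94)²/9.94 + (28−24.52)²/24.52 + (16−16.65)²/16.65 + (5−8.47)²/8.47 + (25−20.88)²/20.88 + (25−22.80)²/22.80 + (17−11.60)²/11.60 + (21−28.60)²/28.60 = 8.0029
df = 4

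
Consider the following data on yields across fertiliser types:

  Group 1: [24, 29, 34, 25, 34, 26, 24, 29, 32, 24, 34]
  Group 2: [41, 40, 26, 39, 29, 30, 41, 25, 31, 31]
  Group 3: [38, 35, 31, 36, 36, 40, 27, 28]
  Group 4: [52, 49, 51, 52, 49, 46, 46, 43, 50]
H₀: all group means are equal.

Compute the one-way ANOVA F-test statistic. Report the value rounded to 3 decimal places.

Group means [28.64, 33.30, 33.88, 48.67], grand mean 35.711
SSB = Σnᵢ(x̄ᵢ−x̄)² = 2146.295; SSW = ΣΣ(x−x̄ᵢ)² = 771.520
MSB = 2146.295/3 = 715.4318; MSW = 771.520/34 = 22.6918
F = MSB/MSW = 31.5282
df = (3, 34)

test statistic = 31.528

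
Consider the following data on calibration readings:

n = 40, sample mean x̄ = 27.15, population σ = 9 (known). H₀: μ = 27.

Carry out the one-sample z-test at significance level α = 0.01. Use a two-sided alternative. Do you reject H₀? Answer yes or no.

reject H₀: no

SE = σ/√n = 9/√40 = 1.4230
z = (x̄−μ₀)/SE = (27.15−27)/1.4230 = 0.1054
p-value (two-sided) = 0.91605
At α=0.01: p ≥ α → fail to reject H₀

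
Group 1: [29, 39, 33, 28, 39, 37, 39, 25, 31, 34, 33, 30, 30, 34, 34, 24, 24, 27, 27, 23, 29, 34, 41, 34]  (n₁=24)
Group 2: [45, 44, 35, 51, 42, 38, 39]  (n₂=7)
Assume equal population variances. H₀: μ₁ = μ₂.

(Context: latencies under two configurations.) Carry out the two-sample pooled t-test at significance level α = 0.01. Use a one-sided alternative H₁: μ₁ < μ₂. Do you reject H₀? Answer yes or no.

reject H₀: yes

x̄₁=31.583, s₁=5.200, n₁=24
x̄₂=42.000, s₂=5.292, n₂=7
s_p² = [23·5.200² + 6·5.292²]/29 = 27.2356
SE = √(s_p²·(1/24+1/7)) = 2.2418
t = (31.583−42.000)/2.2418 = -4.6466
df = 29
p-value (one-sided, H₁ less) = 0.00003
At α=0.01: p < α → reject H₀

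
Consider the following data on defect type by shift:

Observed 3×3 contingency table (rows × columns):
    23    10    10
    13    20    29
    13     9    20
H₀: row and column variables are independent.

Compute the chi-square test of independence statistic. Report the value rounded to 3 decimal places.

Row totals [43, 62, 42], col totals [49, 39, 59], n=147
χ² = (23−14.33)²/14.33 + (10−11.41)²/11.41 + (10−17.26)²/17.26 + (13−20.67)²/20.67 + (20−16.45)²/16.45 + (29−24.88)²/24.88 + (13−14.00)²/14.00 + (9−11.14)²/11.14 + (20−16.86)²/16.86 = 13.8277
df = 4

test statistic = 13.828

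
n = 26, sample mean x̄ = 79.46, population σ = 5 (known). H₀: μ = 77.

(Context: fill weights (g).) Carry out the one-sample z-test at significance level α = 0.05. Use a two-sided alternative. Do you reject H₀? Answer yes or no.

SE = σ/√n = 5/√26 = 0.9806
z = (x̄−μ₀)/SE = (79.46−77)/0.9806 = 2.5087
p-value (two-sided) = 0.01212
At α=0.05: p < α → reject H₀

reject H₀: yes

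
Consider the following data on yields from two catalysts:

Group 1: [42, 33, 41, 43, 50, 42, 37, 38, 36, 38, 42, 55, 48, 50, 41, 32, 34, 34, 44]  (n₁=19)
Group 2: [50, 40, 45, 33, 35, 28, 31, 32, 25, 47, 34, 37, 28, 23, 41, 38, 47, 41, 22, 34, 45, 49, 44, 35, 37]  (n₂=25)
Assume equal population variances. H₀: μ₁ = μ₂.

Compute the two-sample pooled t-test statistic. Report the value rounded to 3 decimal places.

x̄₁=41.053, s₁=6.346, n₁=19
x̄₂=36.840, s₂=8.066, n₂=25
s_p² = [18·6.346² + 24·8.066²]/42 = 54.4359
SE = √(s_p²·(1/19+1/25)) = 2.2455
t = (41.053−36.840)/2.2455 = 1.8760
df = 42

test statistic = 1.876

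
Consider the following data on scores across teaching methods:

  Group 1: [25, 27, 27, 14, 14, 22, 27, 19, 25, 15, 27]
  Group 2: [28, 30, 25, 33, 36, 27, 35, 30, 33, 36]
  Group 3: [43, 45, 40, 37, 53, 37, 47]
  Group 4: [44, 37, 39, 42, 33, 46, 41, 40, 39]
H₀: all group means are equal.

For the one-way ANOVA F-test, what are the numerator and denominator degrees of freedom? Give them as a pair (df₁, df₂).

k = 4 groups, N = 37 total
df = (k−1, N−k) = (4−1, 37−4) = (3, 33)

degrees of freedom = [3, 33]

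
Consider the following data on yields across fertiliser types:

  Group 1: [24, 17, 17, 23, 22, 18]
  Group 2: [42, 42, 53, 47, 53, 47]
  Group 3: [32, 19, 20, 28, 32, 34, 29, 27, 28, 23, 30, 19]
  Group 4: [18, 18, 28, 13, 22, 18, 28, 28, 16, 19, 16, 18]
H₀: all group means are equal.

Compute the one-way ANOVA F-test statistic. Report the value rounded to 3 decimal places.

test statistic = 45.888

Group means [20.17, 47.33, 26.75, 20.17], grand mean 26.889
SSB = Σnᵢ(x̄ᵢ−x̄)² = 3321.472; SSW = ΣΣ(x−x̄ᵢ)² = 772.083
MSB = 3321.472/3 = 1107.1574; MSW = 772.083/32 = 24.1276
F = MSB/MSW = 45.8876
df = (3, 32)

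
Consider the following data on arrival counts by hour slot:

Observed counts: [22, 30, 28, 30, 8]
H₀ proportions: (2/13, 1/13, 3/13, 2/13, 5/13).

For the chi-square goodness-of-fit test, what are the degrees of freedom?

df = k − 1 = 5 − 1 = 4

degrees of freedom = 4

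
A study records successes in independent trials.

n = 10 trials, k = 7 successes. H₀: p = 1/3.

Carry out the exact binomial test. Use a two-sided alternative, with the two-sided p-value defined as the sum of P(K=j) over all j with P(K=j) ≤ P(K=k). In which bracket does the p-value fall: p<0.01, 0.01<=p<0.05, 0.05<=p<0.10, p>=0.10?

Exact binomial: n=10, k=7, p₀=1/3=0.3333
P(X=j) = C(n,j)·p₀^j·(1−p₀)^(n−j); p = Σ P(X=j) over j with P(X=j) ≤ P(X=7)
p-value (two-sided) = 0.01966
→ bracket: 0.01<=p<0.05

p-value bracket: 0.01<=p<0.05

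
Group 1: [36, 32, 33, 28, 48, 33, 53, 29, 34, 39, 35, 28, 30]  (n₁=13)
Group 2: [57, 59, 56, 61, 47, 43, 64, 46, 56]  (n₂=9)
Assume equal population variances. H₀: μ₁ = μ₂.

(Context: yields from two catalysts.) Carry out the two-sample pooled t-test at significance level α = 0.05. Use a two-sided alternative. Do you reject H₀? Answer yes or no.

reject H₀: yes

x̄₁=35.231, s₁=7.563, n₁=13
x̄₂=54.333, s₂=7.280, n₂=9
s_p² = [12·7.563² + 8·7.280²]/20 = 55.5154
SE = √(s_p²·(1/13+1/9)) = 3.2309
t = (35.231−54.333)/3.2309 = -5.9124
df = 20
p-value (two-sided) = 0.00001
At α=0.05: p < α → reject H₀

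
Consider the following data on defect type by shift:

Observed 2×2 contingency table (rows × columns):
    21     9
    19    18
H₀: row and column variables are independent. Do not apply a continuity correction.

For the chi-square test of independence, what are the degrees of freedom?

degrees of freedom = 1

df = (r−1)(c−1) = (2−1)·(2−1) = 1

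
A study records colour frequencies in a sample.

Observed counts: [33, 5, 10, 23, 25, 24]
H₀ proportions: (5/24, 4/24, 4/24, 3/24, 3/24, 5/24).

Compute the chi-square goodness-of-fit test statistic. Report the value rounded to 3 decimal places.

n = 120; E_i = n·p_i = [25.00, 20.00, 20.00, 15.00, 15.00, 25.00]
χ² = (33−25.00)²/25.00 + (5−20.00)²/20.00 + (10−20.00)²/20.00 + (23−15.00)²/15.00 + (25−15.00)²/15.00 + (24−25.00)²/25.00 = 29.7833
df = 5

test statistic = 29.783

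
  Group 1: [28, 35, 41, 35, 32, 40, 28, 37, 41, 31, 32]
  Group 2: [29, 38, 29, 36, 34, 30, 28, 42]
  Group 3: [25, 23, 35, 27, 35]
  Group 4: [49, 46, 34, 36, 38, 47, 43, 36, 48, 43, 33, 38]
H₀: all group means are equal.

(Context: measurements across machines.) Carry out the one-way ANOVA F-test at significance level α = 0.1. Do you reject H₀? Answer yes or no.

reject H₀: yes

Group means [34.55, 33.25, 29.00, 40.92], grand mean 35.611
SSB = Σnᵢ(x̄ᵢ−x̄)² = 613.412; SSW = ΣΣ(x−x̄ᵢ)² = 903.144
MSB = 613.412/3 = 204.4705; MSW = 903.144/32 = 28.2232
F = MSB/MSW = 7.2448
df = (3, 32)
p-value (upper-tail) = 0.00077
At α=0.1: p < α → reject H₀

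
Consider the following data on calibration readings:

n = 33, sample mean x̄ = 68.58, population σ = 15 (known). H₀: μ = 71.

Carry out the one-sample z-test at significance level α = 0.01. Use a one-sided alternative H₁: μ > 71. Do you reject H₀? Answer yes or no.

SE = σ/√n = 15/√33 = 2.6112
z = (x̄−μ₀)/SE = (68.58−71)/2.6112 = -0.9268
p-value (one-sided, H₁ greater) = 0.82298
At α=0.01: p ≥ α → fail to reject H₀

reject H₀: no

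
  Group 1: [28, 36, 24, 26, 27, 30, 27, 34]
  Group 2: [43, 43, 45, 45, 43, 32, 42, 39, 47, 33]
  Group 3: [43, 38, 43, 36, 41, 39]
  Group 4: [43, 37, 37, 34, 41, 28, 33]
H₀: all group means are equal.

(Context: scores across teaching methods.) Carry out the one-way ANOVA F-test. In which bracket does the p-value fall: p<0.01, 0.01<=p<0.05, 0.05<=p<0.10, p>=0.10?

p-value bracket: p<0.01

Group means [29.00, 41.20, 40.00, 36.14], grand mean 36.677
SSB = Σnᵢ(x̄ᵢ−x̄)² = 744.317; SSW = ΣΣ(x−x̄ᵢ)² = 540.457
MSB = 744.317/3 = 248.1057; MSW = 540.457/27 = 20.0169
F = MSB/MSW = 12.3948
df = (3, 27)
p-value (upper-tail) = 0.00003
→ bracket: p<0.01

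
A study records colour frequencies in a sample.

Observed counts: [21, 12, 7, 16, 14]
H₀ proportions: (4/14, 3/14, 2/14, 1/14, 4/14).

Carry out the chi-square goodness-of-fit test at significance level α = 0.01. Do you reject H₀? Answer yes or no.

reject H₀: yes

n = 70; E_i = n·p_i = [20.00, 15.00, 10.00, 5.00, 20.00]
χ² = (21−20.00)²/20.00 + (12−15.00)²/15.00 + (7−10.00)²/10.00 + (16−5.00)²/5.00 + (14−20.00)²/20.00 = 27.5500
df = 4
p-value (upper-tail) = 0.00002
At α=0.01: p < α → reject H₀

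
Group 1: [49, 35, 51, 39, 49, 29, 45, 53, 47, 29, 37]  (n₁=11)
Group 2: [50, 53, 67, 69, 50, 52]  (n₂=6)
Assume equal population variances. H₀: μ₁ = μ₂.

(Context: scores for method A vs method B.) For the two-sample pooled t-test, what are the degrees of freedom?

df = n₁ + n₂ − 2 = 11 + 6 − 2 = 15

degrees of freedom = 15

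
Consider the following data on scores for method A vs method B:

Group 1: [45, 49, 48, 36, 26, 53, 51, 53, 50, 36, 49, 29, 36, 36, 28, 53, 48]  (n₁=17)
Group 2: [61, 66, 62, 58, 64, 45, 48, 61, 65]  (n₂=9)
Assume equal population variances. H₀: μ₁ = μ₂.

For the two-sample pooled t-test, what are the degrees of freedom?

df = n₁ + n₂ − 2 = 17 + 9 − 2 = 24

degrees of freedom = 24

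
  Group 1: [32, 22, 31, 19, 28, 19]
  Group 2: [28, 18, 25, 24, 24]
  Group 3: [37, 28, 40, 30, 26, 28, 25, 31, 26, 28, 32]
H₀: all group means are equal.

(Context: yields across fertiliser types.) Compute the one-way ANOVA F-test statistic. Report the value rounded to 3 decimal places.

Group means [25.17, 23.80, 30.09], grand mean 27.318
SSB = Σnᵢ(x̄ᵢ−x̄)² = 174.230; SSW = ΣΣ(x−x̄ᵢ)² = 450.542
MSB = 174.230/2 = 87.1152; MSW = 450.542/19 = 23.7128
F = MSB/MSW = 3.6738
df = (2, 19)

test statistic = 3.674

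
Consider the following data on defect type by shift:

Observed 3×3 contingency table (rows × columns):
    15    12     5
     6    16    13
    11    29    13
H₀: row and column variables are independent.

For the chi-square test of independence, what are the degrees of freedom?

df = (r−1)(c−1) = (3−1)·(3−1) = 4

degrees of freedom = 4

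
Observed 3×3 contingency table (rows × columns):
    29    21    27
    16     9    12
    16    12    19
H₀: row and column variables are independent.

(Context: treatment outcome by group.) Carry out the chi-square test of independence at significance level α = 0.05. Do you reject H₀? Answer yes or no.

Row totals [77, 37, 47], col totals [61, 42, 58], n=161
χ² = (29−29.17)²/29.17 + (21−20.09)²/20.09 + (27−27.74)²/27.74 + (16−14.02)²/14.02 + (9−9.65)²/9.65 + (12−13.33)²/13.33 + (16−17.81)²/17.81 + (12−12.26)²/12.26 + (19−16.93)²/16.93 = 0.9606
df = 4
p-value (upper-tail) = 0.91572
At α=0.05: p ≥ α → fail to reject H₀

reject H₀: no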